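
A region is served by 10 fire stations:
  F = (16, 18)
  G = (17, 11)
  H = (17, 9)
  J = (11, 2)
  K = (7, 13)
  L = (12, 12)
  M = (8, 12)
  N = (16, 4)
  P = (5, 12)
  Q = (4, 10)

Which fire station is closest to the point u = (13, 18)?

F

Since √ is increasing, it suffices to compare squared distances:
|uF|² = (13−16)² + (18−18)² = 9 + 0 = 9
|uG|² = (13−17)² + (18−11)² = 16 + 49 = 65
|uH|² = (13−17)² + (18−9)² = 16 + 81 = 97
|uJ|² = (13−11)² + (18−2)² = 4 + 256 = 260
|uK|² = (13−7)² + (18−13)² = 36 + 25 = 61
|uL|² = (13−12)² + (18−12)² = 1 + 36 = 37
|uM|² = (13−8)² + (18−12)² = 25 + 36 = 61
|uN|² = (13−16)² + (18−4)² = 9 + 196 = 205
|uP|² = (13−5)² + (18−12)² = 64 + 36 = 100
|uQ|² = (13−4)² + (18−10)² = 81 + 64 = 145
The smallest is to F, so u lies in the Voronoi region of F.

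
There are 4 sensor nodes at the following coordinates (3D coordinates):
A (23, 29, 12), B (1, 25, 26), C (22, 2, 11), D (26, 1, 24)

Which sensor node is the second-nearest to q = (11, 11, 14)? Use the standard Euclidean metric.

D

Since √ is increasing, it suffices to compare squared distances:
|qA|² = (11−23)² + (11−29)² + (14−12)² = 144 + 324 + 4 = 472
|qB|² = (11−1)² + (11−25)² + (14−26)² = 100 + 196 + 144 = 440
|qC|² = (11−22)² + (11−2)² + (14−11)² = 121 + 81 + 9 = 211
|qD|² = (11−26)² + (11−1)² + (14−24)² = 225 + 100 + 100 = 425
Sorted ascending: C, D, B, … — the second-nearest is D.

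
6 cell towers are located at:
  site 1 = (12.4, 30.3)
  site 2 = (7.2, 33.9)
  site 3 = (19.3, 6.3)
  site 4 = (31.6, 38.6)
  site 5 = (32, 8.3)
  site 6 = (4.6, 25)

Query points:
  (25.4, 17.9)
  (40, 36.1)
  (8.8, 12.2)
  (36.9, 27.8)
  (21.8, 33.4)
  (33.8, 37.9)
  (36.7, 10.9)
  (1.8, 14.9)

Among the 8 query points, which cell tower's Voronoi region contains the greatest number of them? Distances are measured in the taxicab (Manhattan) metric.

(25.4, 17.9) — d to each: site 1:25.4, site 2:34.2, site 3:17.7, site 4:26.9, site 5:16.2, site 6:27.9 → nearest is site 5
(40, 36.1) — d to each: site 1:33.4, site 2:35, site 3:50.5, site 4:10.9, site 5:35.8, site 6:46.5 → nearest is site 4
(8.8, 12.2) — d to each: site 1:21.7, site 2:23.3, site 3:16.4, site 4:49.2, site 5:27.1, site 6:17 → nearest is site 3
(36.9, 27.8) — d to each: site 1:27, site 2:35.8, site 3:39.1, site 4:16.1, site 5:24.4, site 6:35.1 → nearest is site 4
(21.8, 33.4) — d to each: site 1:12.5, site 2:15.1, site 3:29.6, site 4:15, site 5:35.3, site 6:25.6 → nearest is site 1
(33.8, 37.9) — d to each: site 1:29, site 2:30.6, site 3:46.1, site 4:2.9, site 5:31.4, site 6:42.1 → nearest is site 4
(36.7, 10.9) — d to each: site 1:43.7, site 2:52.5, site 3:22, site 4:32.8, site 5:7.3, site 6:46.2 → nearest is site 5
(1.8, 14.9) — d to each: site 1:26, site 2:24.4, site 3:26.1, site 4:53.5, site 5:36.8, site 6:12.9 → nearest is site 6
Tally — site 1:1, site 3:1, site 4:3, site 5:2, site 6:1. site 4 captures the most (3).

site 4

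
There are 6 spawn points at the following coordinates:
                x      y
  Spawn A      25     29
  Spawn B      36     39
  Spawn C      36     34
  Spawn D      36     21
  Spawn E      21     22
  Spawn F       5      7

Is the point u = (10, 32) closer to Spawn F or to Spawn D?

Compare squared distances:
d²(u, Spawn F) = (10−5)² + (32−7)² = 25 + 625 = 650
d²(u, Spawn D) = (10−36)² + (32−21)² = 676 + 121 = 797
650 < 797, so Spawn F is closer.

Spawn F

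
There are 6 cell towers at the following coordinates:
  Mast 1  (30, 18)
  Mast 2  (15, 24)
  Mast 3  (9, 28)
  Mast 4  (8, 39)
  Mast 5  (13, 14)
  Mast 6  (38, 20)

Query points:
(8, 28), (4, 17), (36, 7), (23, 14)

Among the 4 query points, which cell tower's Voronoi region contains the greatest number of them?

(8, 28) — d² to each: Mast 1:584, Mast 2:65, Mast 3:1, Mast 4:121, Mast 5:221, Mast 6:964 → nearest is Mast 3
(4, 17) — d² to each: Mast 1:677, Mast 2:170, Mast 3:146, Mast 4:500, Mast 5:90, Mast 6:1165 → nearest is Mast 5
(36, 7) — d² to each: Mast 1:157, Mast 2:730, Mast 3:1170, Mast 4:1808, Mast 5:578, Mast 6:173 → nearest is Mast 1
(23, 14) — d² to each: Mast 1:65, Mast 2:164, Mast 3:392, Mast 4:850, Mast 5:100, Mast 6:261 → nearest is Mast 1
Tally — Mast 1:2, Mast 3:1, Mast 5:1. Mast 1 captures the most (2).

Mast 1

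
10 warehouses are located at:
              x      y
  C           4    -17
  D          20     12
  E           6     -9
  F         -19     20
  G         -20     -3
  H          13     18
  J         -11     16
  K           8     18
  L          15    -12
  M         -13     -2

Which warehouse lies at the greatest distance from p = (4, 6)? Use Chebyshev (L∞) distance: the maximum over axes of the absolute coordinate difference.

G

d(p,C) = max(0, 23) = 23
d(p,D) = max(16, 6) = 16
d(p,E) = max(2, 15) = 15
d(p,F) = max(23, 14) = 23
d(p,G) = max(24, 9) = 24
d(p,H) = max(9, 12) = 12
d(p,J) = max(15, 10) = 15
d(p,K) = max(4, 12) = 12
d(p,L) = max(11, 18) = 18
d(p,M) = max(17, 8) = 17
The largest is to G.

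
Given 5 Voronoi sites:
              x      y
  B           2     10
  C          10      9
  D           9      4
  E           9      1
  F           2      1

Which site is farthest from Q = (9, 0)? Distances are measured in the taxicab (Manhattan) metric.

B

d(Q,B) = |9−2| + |0−10| = 7 + 10 = 17
d(Q,C) = |9−10| + |0−9| = 1 + 9 = 10
d(Q,D) = |9−9| + |0−4| = 0 + 4 = 4
d(Q,E) = |9−9| + |0−1| = 0 + 1 = 1
d(Q,F) = |9−2| + |0−1| = 7 + 1 = 8
The largest is to B.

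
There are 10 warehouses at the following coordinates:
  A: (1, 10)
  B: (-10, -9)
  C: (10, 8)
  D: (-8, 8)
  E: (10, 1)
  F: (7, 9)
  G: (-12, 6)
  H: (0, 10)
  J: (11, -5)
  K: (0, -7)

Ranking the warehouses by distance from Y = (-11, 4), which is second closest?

Since √ is increasing, it suffices to compare squared distances:
|YA|² = (-11−1)² + (4−10)² = 144 + 36 = 180
|YB|² = (-11−(-10))² + (4−(-9))² = 1 + 169 = 170
|YC|² = (-11−10)² + (4−8)² = 441 + 16 = 457
|YD|² = (-11−(-8))² + (4−8)² = 9 + 16 = 25
|YE|² = (-11−10)² + (4−1)² = 441 + 9 = 450
|YF|² = (-11−7)² + (4−9)² = 324 + 25 = 349
|YG|² = (-11−(-12))² + (4−6)² = 1 + 4 = 5
|YH|² = (-11−0)² + (4−10)² = 121 + 36 = 157
|YJ|² = (-11−11)² + (4−(-5))² = 484 + 81 = 565
|YK|² = (-11−0)² + (4−(-7))² = 121 + 121 = 242
Sorted ascending: G, D, H, … — the second-nearest is D.

D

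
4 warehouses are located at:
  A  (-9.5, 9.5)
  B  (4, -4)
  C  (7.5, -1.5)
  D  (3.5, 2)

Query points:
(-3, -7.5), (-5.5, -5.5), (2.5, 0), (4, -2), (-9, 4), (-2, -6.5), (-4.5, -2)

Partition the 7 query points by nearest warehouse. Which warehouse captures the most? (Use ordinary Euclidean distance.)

B

(-3, -7.5) — d² to each: A:331.25, B:61.25, C:146.25, D:132.5 → nearest is B
(-5.5, -5.5) — d² to each: A:241, B:92.5, C:185, D:137.25 → nearest is B
(2.5, 0) — d² to each: A:234.25, B:18.25, C:27.25, D:5 → nearest is D
(4, -2) — d² to each: A:314.5, B:4, C:12.5, D:16.25 → nearest is B
(-9, 4) — d² to each: A:30.5, B:233, C:302.5, D:160.25 → nearest is A
(-2, -6.5) — d² to each: A:312.25, B:42.25, C:115.25, D:102.5 → nearest is B
(-4.5, -2) — d² to each: A:157.25, B:76.25, C:144.25, D:80 → nearest is B
Tally — A:1, B:5, D:1. B captures the most (5).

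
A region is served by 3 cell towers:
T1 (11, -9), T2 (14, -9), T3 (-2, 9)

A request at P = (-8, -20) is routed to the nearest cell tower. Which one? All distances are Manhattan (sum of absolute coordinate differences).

d(P,T1) = |-8−11| + |-20−(-9)| = 19 + 11 = 30
d(P,T2) = |-8−14| + |-20−(-9)| = 22 + 11 = 33
d(P,T3) = |-8−(-2)| + |-20−9| = 6 + 29 = 35
T1 is nearest.

T1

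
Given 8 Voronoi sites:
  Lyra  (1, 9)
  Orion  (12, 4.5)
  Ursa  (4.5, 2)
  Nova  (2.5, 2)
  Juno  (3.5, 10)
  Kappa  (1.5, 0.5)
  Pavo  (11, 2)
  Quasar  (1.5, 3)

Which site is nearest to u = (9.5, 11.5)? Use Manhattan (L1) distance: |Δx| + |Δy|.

Juno

d(u, Lyra) = |9.5−1| + |11.5−9| = 8.5 + 2.5 = 11
d(u, Orion) = |9.5−12| + |11.5−4.5| = 2.5 + 7 = 9.5
d(u, Ursa) = |9.5−4.5| + |11.5−2| = 5 + 9.5 = 14.5
d(u, Nova) = |9.5−2.5| + |11.5−2| = 7 + 9.5 = 16.5
d(u, Juno) = |9.5−3.5| + |11.5−10| = 6 + 1.5 = 7.5
d(u, Kappa) = |9.5−1.5| + |11.5−0.5| = 8 + 11 = 19
d(u, Pavo) = |9.5−11| + |11.5−2| = 1.5 + 9.5 = 11
d(u, Quasar) = |9.5−1.5| + |11.5−3| = 8 + 8.5 = 16.5
The smallest is to Juno, so u lies in the Voronoi region of Juno.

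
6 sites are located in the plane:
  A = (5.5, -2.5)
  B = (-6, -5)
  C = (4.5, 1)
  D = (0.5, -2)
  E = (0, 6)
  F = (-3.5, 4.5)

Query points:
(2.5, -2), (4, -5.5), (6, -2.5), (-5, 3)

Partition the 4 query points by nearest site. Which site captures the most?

(2.5, -2) — d² to each: A:9.25, B:81.25, C:13, D:4, E:70.25, F:78.25 → nearest is D
(4, -5.5) — d² to each: A:11.25, B:100.25, C:42.5, D:24.5, E:148.25, F:156.25 → nearest is A
(6, -2.5) — d² to each: A:0.25, B:150.25, C:14.5, D:30.5, E:108.25, F:139.25 → nearest is A
(-5, 3) — d² to each: A:140.5, B:65, C:94.25, D:55.25, E:34, F:4.5 → nearest is F
Tally — A:2, D:1, F:1. A captures the most (2).

A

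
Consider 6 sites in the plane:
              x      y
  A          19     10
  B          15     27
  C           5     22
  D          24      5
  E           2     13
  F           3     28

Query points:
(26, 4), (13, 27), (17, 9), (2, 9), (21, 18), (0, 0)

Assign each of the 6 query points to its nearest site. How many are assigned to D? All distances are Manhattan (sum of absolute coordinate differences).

1

(26, 4) — d to each: A:13, B:34, C:39, D:3, E:33, F:47 → nearest is D
(13, 27) — d to each: A:23, B:2, C:13, D:33, E:25, F:11 → nearest is B
(17, 9) — d to each: A:3, B:20, C:25, D:11, E:19, F:33 → nearest is A
(2, 9) — d to each: A:18, B:31, C:16, D:26, E:4, F:20 → nearest is E
(21, 18) — d to each: A:10, B:15, C:20, D:16, E:24, F:28 → nearest is A
(0, 0) — d to each: A:29, B:42, C:27, D:29, E:15, F:31 → nearest is E
1 of the 6 points has D as nearest.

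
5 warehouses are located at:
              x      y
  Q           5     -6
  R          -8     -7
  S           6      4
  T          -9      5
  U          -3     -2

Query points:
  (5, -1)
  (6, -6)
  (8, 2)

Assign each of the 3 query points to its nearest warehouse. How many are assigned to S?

1

(5, -1) — d² to each: Q:25, R:205, S:26, T:232, U:65 → nearest is Q
(6, -6) — d² to each: Q:1, R:197, S:100, T:346, U:97 → nearest is Q
(8, 2) — d² to each: Q:73, R:337, S:8, T:298, U:137 → nearest is S
1 of the 3 points has S as nearest.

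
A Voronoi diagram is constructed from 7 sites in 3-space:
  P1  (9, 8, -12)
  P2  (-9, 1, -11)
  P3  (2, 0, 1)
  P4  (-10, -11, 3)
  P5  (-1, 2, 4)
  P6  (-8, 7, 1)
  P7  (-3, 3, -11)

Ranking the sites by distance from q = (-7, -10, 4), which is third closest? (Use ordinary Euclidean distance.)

P3

Since √ is increasing, it suffices to compare squared distances:
|qP1|² = (-7−9)² + (-10−8)² + (4−(-12))² = 256 + 324 + 256 = 836
|qP2|² = (-7−(-9))² + (-10−1)² + (4−(-11))² = 4 + 121 + 225 = 350
|qP3|² = (-7−2)² + (-10−0)² + (4−1)² = 81 + 100 + 9 = 190
|qP4|² = (-7−(-10))² + (-10−(-11))² + (4−3)² = 9 + 1 + 1 = 11
|qP5|² = (-7−(-1))² + (-10−2)² + (4−4)² = 36 + 144 + 0 = 180
|qP6|² = (-7−(-8))² + (-10−7)² + (4−1)² = 1 + 289 + 9 = 299
|qP7|² = (-7−(-3))² + (-10−3)² + (4−(-11))² = 16 + 169 + 225 = 410
Sorted ascending: P4, P5, P3, P6, … — the third-nearest is P3.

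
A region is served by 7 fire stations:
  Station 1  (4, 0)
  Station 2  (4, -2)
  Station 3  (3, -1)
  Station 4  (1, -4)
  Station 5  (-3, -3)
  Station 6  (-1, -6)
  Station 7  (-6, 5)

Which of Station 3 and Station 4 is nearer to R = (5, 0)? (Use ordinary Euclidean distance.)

Station 3

Compare squared distances:
d²(R, Station 3) = (5−3)² + (0−(-1))² = 4 + 1 = 5
d²(R, Station 4) = (5−1)² + (0−(-4))² = 16 + 16 = 32
5 < 32, so Station 3 is closer.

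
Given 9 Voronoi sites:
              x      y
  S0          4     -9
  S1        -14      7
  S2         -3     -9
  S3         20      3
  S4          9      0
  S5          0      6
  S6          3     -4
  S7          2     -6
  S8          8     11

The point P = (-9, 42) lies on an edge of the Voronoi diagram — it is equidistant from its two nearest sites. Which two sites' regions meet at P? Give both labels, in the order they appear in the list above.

S1 and S8

Squared distances from P to each site:
|PS0|² = (-9−4)² + (42−(-9))² = 169 + 2601 = 2770
|PS1|² = (-9−(-14))² + (42−7)² = 25 + 1225 = 1250
|PS2|² = (-9−(-3))² + (42−(-9))² = 36 + 2601 = 2637
|PS3|² = (-9−20)² + (42−3)² = 841 + 1521 = 2362
|PS4|² = (-9−9)² + (42−0)² = 324 + 1764 = 2088
|PS5|² = (-9−0)² + (42−6)² = 81 + 1296 = 1377
|PS6|² = (-9−3)² + (42−(-4))² = 144 + 2116 = 2260
|PS7|² = (-9−2)² + (42−(-6))² = 121 + 2304 = 2425
|PS8|² = (-9−8)² + (42−11)² = 289 + 961 = 1250
P is equidistant from S1 and S8 (both at squared distance 1250), and every other site is strictly farther — so P lies on the S1–S8 Voronoi edge.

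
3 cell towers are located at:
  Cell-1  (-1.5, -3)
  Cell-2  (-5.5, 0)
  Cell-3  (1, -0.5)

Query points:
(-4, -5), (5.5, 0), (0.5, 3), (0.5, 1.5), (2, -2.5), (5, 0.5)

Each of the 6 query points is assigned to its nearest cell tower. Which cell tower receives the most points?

(-4, -5) — d² to each: Cell-1:10.25, Cell-2:27.25, Cell-3:45.25 → nearest is Cell-1
(5.5, 0) — d² to each: Cell-1:58, Cell-2:121, Cell-3:20.5 → nearest is Cell-3
(0.5, 3) — d² to each: Cell-1:40, Cell-2:45, Cell-3:12.5 → nearest is Cell-3
(0.5, 1.5) — d² to each: Cell-1:24.25, Cell-2:38.25, Cell-3:4.25 → nearest is Cell-3
(2, -2.5) — d² to each: Cell-1:12.5, Cell-2:62.5, Cell-3:5 → nearest is Cell-3
(5, 0.5) — d² to each: Cell-1:54.5, Cell-2:110.5, Cell-3:17 → nearest is Cell-3
Tally — Cell-1:1, Cell-3:5. Cell-3 captures the most (5).

Cell-3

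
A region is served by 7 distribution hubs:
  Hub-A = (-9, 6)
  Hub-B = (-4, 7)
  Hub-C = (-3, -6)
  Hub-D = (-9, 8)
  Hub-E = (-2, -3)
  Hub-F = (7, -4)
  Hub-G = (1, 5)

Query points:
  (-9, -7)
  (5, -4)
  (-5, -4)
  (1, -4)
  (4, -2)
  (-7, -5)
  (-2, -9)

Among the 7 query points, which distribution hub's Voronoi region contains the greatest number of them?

(-9, -7) — d² to each: Hub-A:169, Hub-B:221, Hub-C:37, Hub-D:225, Hub-E:65, Hub-F:265, Hub-G:244 → nearest is Hub-C
(5, -4) — d² to each: Hub-A:296, Hub-B:202, Hub-C:68, Hub-D:340, Hub-E:50, Hub-F:4, Hub-G:97 → nearest is Hub-F
(-5, -4) — d² to each: Hub-A:116, Hub-B:122, Hub-C:8, Hub-D:160, Hub-E:10, Hub-F:144, Hub-G:117 → nearest is Hub-C
(1, -4) — d² to each: Hub-A:200, Hub-B:146, Hub-C:20, Hub-D:244, Hub-E:10, Hub-F:36, Hub-G:81 → nearest is Hub-E
(4, -2) — d² to each: Hub-A:233, Hub-B:145, Hub-C:65, Hub-D:269, Hub-E:37, Hub-F:13, Hub-G:58 → nearest is Hub-F
(-7, -5) — d² to each: Hub-A:125, Hub-B:153, Hub-C:17, Hub-D:173, Hub-E:29, Hub-F:197, Hub-G:164 → nearest is Hub-C
(-2, -9) — d² to each: Hub-A:274, Hub-B:260, Hub-C:10, Hub-D:338, Hub-E:36, Hub-F:106, Hub-G:205 → nearest is Hub-C
Tally — Hub-C:4, Hub-E:1, Hub-F:2. Hub-C captures the most (4).

Hub-C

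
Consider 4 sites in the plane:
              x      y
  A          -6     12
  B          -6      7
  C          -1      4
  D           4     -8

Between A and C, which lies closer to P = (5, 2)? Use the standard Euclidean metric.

C

Compare squared distances:
|PA|² = (5−(-6))² + (2−12)² = 121 + 100 = 221
|PC|² = (5−(-1))² + (2−4)² = 36 + 4 = 40
221 > 40, so C is closer.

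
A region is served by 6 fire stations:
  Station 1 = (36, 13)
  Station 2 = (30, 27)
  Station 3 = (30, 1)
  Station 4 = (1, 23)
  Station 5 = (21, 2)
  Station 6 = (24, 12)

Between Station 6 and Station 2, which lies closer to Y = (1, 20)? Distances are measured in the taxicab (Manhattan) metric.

Station 6

d(Y, Station 6) = |1−24| + |20−12| = 23 + 8 = 31
d(Y, Station 2) = |1−30| + |20−27| = 29 + 7 = 36
31 < 36, so Station 6 is closer.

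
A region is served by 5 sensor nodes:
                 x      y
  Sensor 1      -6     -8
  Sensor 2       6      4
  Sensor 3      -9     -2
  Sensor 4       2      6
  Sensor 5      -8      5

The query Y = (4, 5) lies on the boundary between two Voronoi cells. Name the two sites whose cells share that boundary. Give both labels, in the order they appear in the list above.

Sensor 2 and Sensor 4

Squared distances from Y to each site:
d²(Y, Sensor 1) = 100 + 169 = 269
d²(Y, Sensor 2) = 4 + 1 = 5
d²(Y, Sensor 3) = 169 + 49 = 218
d²(Y, Sensor 4) = 4 + 1 = 5
d²(Y, Sensor 5) = 144 + 0 = 144
Y is equidistant from Sensor 2 and Sensor 4 (both at squared distance 5), and every other site is strictly farther — so Y lies on the Sensor 2–Sensor 4 Voronoi edge.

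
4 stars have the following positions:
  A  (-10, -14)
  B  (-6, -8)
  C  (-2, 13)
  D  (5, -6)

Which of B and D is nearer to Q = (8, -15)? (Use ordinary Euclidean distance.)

Compare squared distances:
|QB|² = (8−(-6))² + (-15−(-8))² = 196 + 49 = 245
|QD|² = (8−5)² + (-15−(-6))² = 9 + 81 = 90
245 > 90, so D is closer.

D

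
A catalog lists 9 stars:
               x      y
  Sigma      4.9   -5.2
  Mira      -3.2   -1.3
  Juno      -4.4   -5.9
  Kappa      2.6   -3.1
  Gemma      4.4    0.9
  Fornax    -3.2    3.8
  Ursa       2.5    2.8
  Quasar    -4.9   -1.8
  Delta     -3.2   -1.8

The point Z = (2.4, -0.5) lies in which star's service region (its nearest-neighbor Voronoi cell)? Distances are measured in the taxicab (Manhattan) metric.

Kappa

d(Z, Sigma) = |2.4−4.9| + |-0.5−(-5.2)| = 2.5 + 4.7 = 7.2
d(Z, Mira) = |2.4−(-3.2)| + |-0.5−(-1.3)| = 5.6 + 0.8 = 6.4
d(Z, Juno) = |2.4−(-4.4)| + |-0.5−(-5.9)| = 6.8 + 5.4 = 12.2
d(Z, Kappa) = |2.4−2.6| + |-0.5−(-3.1)| = 0.2 + 2.6 = 2.8
d(Z, Gemma) = |2.4−4.4| + |-0.5−0.9| = 2 + 1.4 = 3.4
d(Z, Fornax) = |2.4−(-3.2)| + |-0.5−3.8| = 5.6 + 4.3 = 9.9
d(Z, Ursa) = |2.4−2.5| + |-0.5−2.8| = 0.1 + 3.3 = 3.4
d(Z, Quasar) = |2.4−(-4.9)| + |-0.5−(-1.8)| = 7.3 + 1.3 = 8.6
d(Z, Delta) = |2.4−(-3.2)| + |-0.5−(-1.8)| = 5.6 + 1.3 = 6.9
Kappa is nearest.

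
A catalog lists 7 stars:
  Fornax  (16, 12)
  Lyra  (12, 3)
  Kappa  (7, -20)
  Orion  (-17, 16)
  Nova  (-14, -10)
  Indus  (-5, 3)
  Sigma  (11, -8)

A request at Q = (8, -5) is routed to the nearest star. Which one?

Sigma

Since √ is increasing, it suffices to compare squared distances:
d²(Q, Fornax) = 64 + 289 = 353
d²(Q, Lyra) = 16 + 64 = 80
d²(Q, Kappa) = 1 + 225 = 226
d²(Q, Orion) = 625 + 441 = 1066
d²(Q, Nova) = 484 + 25 = 509
d²(Q, Indus) = 169 + 64 = 233
d²(Q, Sigma) = 9 + 9 = 18
Minimum is at Sigma.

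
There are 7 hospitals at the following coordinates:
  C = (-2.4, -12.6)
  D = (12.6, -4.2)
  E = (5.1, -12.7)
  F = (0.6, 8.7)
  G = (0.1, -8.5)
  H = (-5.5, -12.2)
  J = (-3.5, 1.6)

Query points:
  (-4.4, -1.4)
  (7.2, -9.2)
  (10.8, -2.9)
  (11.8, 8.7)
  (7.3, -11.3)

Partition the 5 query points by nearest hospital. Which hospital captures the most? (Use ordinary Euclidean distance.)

(-4.4, -1.4) — d² to each: C:129.44, D:296.84, E:217.94, F:127.01, G:70.66, H:117.85, J:9.81 → nearest is J
(7.2, -9.2) — d² to each: C:103.72, D:54.16, E:16.66, F:363.97, G:50.9, H:170.29, J:231.13 → nearest is E
(10.8, -2.9) — d² to each: C:268.33, D:4.93, E:128.53, F:238.6, G:145.85, H:352.18, J:224.74 → nearest is D
(11.8, 8.7) — d² to each: C:655.33, D:167.05, E:502.85, F:125.44, G:432.73, H:736.1, J:284.5 → nearest is F
(7.3, -11.3) — d² to each: C:95.78, D:78.5, E:6.8, F:444.89, G:59.68, H:164.65, J:283.05 → nearest is E
Tally — D:1, E:2, F:1, J:1. E captures the most (2).

E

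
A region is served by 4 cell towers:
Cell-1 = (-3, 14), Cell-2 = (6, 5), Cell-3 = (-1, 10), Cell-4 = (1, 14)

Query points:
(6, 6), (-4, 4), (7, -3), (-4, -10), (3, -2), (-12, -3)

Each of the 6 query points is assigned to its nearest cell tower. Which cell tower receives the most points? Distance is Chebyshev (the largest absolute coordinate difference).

Cell-2

(6, 6) — d to each: Cell-1:9, Cell-2:1, Cell-3:7, Cell-4:8 → nearest is Cell-2
(-4, 4) — d to each: Cell-1:10, Cell-2:10, Cell-3:6, Cell-4:10 → nearest is Cell-3
(7, -3) — d to each: Cell-1:17, Cell-2:8, Cell-3:13, Cell-4:17 → nearest is Cell-2
(-4, -10) — d to each: Cell-1:24, Cell-2:15, Cell-3:20, Cell-4:24 → nearest is Cell-2
(3, -2) — d to each: Cell-1:16, Cell-2:7, Cell-3:12, Cell-4:16 → nearest is Cell-2
(-12, -3) — d to each: Cell-1:17, Cell-2:18, Cell-3:13, Cell-4:17 → nearest is Cell-3
Tally — Cell-2:4, Cell-3:2. Cell-2 captures the most (4).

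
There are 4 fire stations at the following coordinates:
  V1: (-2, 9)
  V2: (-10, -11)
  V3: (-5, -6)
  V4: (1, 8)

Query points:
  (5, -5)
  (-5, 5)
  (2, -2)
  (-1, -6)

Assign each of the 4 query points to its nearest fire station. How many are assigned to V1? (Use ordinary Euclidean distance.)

(5, -5) — d² to each: V1:245, V2:261, V3:101, V4:185 → nearest is V3
(-5, 5) — d² to each: V1:25, V2:281, V3:121, V4:45 → nearest is V1
(2, -2) — d² to each: V1:137, V2:225, V3:65, V4:101 → nearest is V3
(-1, -6) — d² to each: V1:226, V2:106, V3:16, V4:200 → nearest is V3
1 of the 4 points has V1 as nearest.

1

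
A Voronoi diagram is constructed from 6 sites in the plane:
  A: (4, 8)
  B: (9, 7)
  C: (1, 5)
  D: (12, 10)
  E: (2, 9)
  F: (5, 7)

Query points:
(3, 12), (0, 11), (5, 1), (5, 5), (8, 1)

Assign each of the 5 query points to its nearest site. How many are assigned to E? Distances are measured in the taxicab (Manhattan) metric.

(3, 12) — d to each: A:5, B:11, C:9, D:11, E:4, F:7 → nearest is E
(0, 11) — d to each: A:7, B:13, C:7, D:13, E:4, F:9 → nearest is E
(5, 1) — d to each: A:8, B:10, C:8, D:16, E:11, F:6 → nearest is F
(5, 5) — d to each: A:4, B:6, C:4, D:12, E:7, F:2 → nearest is F
(8, 1) — d to each: A:11, B:7, C:11, D:13, E:14, F:9 → nearest is B
2 of the 5 points have E as nearest.

2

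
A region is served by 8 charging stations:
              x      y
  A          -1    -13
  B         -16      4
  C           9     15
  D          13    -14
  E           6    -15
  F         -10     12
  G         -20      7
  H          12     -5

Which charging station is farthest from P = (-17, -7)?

C

Squared Euclidean distances:
|PA|² = 256 + 36 = 292
|PB|² = 1 + 121 = 122
|PC|² = 676 + 484 = 1160
|PD|² = 900 + 49 = 949
|PE|² = 529 + 64 = 593
|PF|² = 49 + 361 = 410
|PG|² = 9 + 196 = 205
|PH|² = 841 + 4 = 845
The largest is to C.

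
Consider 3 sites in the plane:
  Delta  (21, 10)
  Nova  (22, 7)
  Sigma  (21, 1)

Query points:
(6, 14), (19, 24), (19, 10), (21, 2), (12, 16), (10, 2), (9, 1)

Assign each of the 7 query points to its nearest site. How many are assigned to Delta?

4

(6, 14) — d² to each: Delta:241, Nova:305, Sigma:394 → nearest is Delta
(19, 24) — d² to each: Delta:200, Nova:298, Sigma:533 → nearest is Delta
(19, 10) — d² to each: Delta:4, Nova:18, Sigma:85 → nearest is Delta
(21, 2) — d² to each: Delta:64, Nova:26, Sigma:1 → nearest is Sigma
(12, 16) — d² to each: Delta:117, Nova:181, Sigma:306 → nearest is Delta
(10, 2) — d² to each: Delta:185, Nova:169, Sigma:122 → nearest is Sigma
(9, 1) — d² to each: Delta:225, Nova:205, Sigma:144 → nearest is Sigma
4 of the 7 points have Delta as nearest.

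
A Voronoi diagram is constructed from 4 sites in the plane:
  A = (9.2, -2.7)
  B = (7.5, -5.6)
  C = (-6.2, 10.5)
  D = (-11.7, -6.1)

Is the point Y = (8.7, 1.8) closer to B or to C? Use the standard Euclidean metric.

B

Compare squared distances:
|YB|² = (8.7−7.5)² + (1.8−(-5.6))² = 1.44 + 54.76 = 56.2
|YC|² = (8.7−(-6.2))² + (1.8−10.5)² = 222.01 + 75.69 = 297.7
56.2 < 297.7, so B is closer.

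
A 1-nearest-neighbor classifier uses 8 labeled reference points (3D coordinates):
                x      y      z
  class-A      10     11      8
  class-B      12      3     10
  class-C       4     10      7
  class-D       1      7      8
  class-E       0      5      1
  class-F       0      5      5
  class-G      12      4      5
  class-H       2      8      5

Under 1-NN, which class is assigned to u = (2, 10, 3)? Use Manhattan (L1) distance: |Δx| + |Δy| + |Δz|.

class-H

d(u, class-A) = |2−10| + |10−11| + |3−8| = 8 + 1 + 5 = 14
d(u, class-B) = |2−12| + |10−3| + |3−10| = 10 + 7 + 7 = 24
d(u, class-C) = |2−4| + |10−10| + |3−7| = 2 + 0 + 4 = 6
d(u, class-D) = |2−1| + |10−7| + |3−8| = 1 + 3 + 5 = 9
d(u, class-E) = |2−0| + |10−5| + |3−1| = 2 + 5 + 2 = 9
d(u, class-F) = |2−0| + |10−5| + |3−5| = 2 + 5 + 2 = 9
d(u, class-G) = |2−12| + |10−4| + |3−5| = 10 + 6 + 2 = 18
d(u, class-H) = |2−2| + |10−8| + |3−5| = 0 + 2 + 2 = 4
Minimum is at class-H.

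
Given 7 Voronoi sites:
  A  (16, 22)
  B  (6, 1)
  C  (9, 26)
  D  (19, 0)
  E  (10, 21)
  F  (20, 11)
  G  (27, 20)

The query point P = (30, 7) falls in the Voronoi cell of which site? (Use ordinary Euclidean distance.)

F

Since √ is increasing, it suffices to compare squared distances:
|PA|² = (30−16)² + (7−22)² = 196 + 225 = 421
|PB|² = (30−6)² + (7−1)² = 576 + 36 = 612
|PC|² = (30−9)² + (7−26)² = 441 + 361 = 802
|PD|² = (30−19)² + (7−0)² = 121 + 49 = 170
|PE|² = (30−10)² + (7−21)² = 400 + 196 = 596
|PF|² = (30−20)² + (7−11)² = 100 + 16 = 116
|PG|² = (30−27)² + (7−20)² = 9 + 169 = 178
The smallest is to F, so P lies in the Voronoi region of F.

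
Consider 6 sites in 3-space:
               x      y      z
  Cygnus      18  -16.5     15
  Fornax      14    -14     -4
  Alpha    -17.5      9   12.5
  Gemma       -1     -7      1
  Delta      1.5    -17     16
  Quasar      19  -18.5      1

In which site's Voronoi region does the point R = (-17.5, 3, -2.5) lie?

Alpha

Since √ is increasing, it suffices to compare squared distances:
d²(R, Cygnus) = (-17.5−18)² + (3−(-16.5))² + (-2.5−15)² = 1260.25 + 380.25 + 306.25 = 1946.75
d²(R, Fornax) = (-17.5−14)² + (3−(-14))² + (-2.5−(-4))² = 992.25 + 289 + 2.25 = 1283.5
d²(R, Alpha) = (-17.5−(-17.5))² + (3−9)² + (-2.5−12.5)² = 0 + 36 + 225 = 261
d²(R, Gemma) = (-17.5−(-1))² + (3−(-7))² + (-2.5−1)² = 272.25 + 100 + 12.25 = 384.5
d²(R, Delta) = (-17.5−1.5)² + (3−(-17))² + (-2.5−16)² = 361 + 400 + 342.25 = 1103.25
d²(R, Quasar) = (-17.5−19)² + (3−(-18.5))² + (-2.5−1)² = 1332.25 + 462.25 + 12.25 = 1806.75
The smallest is to Alpha, so R lies in the Voronoi region of Alpha.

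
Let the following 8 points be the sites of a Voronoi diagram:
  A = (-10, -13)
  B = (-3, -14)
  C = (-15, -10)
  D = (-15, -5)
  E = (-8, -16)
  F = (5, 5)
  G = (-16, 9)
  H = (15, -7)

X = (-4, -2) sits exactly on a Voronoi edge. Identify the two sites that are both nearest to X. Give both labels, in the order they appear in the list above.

D and F

Squared distances from X to each site:
|XA|² = 36 + 121 = 157
|XB|² = 1 + 144 = 145
|XC|² = 121 + 64 = 185
|XD|² = 121 + 9 = 130
|XE|² = 16 + 196 = 212
|XF|² = 81 + 49 = 130
|XG|² = 144 + 121 = 265
|XH|² = 361 + 25 = 386
X is equidistant from D and F (both at squared distance 130), and every other site is strictly farther — so X lies on the D–F Voronoi edge.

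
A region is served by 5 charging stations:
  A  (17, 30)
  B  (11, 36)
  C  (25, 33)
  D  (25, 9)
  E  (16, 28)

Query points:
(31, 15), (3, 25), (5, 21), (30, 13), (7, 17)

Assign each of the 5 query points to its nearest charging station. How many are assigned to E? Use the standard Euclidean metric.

(31, 15) — d² to each: A:421, B:841, C:360, D:72, E:394 → nearest is D
(3, 25) — d² to each: A:221, B:185, C:548, D:740, E:178 → nearest is E
(5, 21) — d² to each: A:225, B:261, C:544, D:544, E:170 → nearest is E
(30, 13) — d² to each: A:458, B:890, C:425, D:41, E:421 → nearest is D
(7, 17) — d² to each: A:269, B:377, C:580, D:388, E:202 → nearest is E
3 of the 5 points have E as nearest.

3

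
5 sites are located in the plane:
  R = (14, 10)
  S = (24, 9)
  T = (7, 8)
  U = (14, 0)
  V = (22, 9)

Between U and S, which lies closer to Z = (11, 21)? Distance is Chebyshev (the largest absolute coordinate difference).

d(Z,U) = max(3, 21) = 21
d(Z,S) = max(13, 12) = 13
21 > 13, so S is closer.

S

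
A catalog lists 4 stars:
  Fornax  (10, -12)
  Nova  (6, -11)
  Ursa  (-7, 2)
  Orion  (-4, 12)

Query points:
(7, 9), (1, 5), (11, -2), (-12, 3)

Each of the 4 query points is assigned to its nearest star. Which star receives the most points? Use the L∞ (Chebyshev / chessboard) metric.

(7, 9) — d to each: Fornax:21, Nova:20, Ursa:14, Orion:11 → nearest is Orion
(1, 5) — d to each: Fornax:17, Nova:16, Ursa:8, Orion:7 → nearest is Orion
(11, -2) — d to each: Fornax:10, Nova:9, Ursa:18, Orion:15 → nearest is Nova
(-12, 3) — d to each: Fornax:22, Nova:18, Ursa:5, Orion:9 → nearest is Ursa
Tally — Nova:1, Ursa:1, Orion:2. Orion captures the most (2).

Orion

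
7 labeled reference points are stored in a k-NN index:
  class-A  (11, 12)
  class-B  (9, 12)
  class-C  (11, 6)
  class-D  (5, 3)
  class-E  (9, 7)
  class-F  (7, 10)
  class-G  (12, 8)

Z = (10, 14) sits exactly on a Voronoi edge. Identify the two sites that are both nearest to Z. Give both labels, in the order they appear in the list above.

Squared distances from Z to each site:
d²(Z, class-A) = (10−11)² + (14−12)² = 1 + 4 = 5
d²(Z, class-B) = (10−9)² + (14−12)² = 1 + 4 = 5
d²(Z, class-C) = (10−11)² + (14−6)² = 1 + 64 = 65
d²(Z, class-D) = (10−5)² + (14−3)² = 25 + 121 = 146
d²(Z, class-E) = (10−9)² + (14−7)² = 1 + 49 = 50
d²(Z, class-F) = (10−7)² + (14−10)² = 9 + 16 = 25
d²(Z, class-G) = (10−12)² + (14−8)² = 4 + 36 = 40
Z is equidistant from class-A and class-B (both at squared distance 5), and every other site is strictly farther — so Z lies on the class-A–class-B Voronoi edge.

class-A and class-B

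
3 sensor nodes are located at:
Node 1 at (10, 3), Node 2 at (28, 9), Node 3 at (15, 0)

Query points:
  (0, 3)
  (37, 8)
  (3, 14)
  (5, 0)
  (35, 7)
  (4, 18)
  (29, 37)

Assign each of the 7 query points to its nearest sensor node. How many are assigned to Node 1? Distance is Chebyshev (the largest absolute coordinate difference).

(0, 3) — d to each: Node 1:10, Node 2:28, Node 3:15 → nearest is Node 1
(37, 8) — d to each: Node 1:27, Node 2:9, Node 3:22 → nearest is Node 2
(3, 14) — d to each: Node 1:11, Node 2:25, Node 3:14 → nearest is Node 1
(5, 0) — d to each: Node 1:5, Node 2:23, Node 3:10 → nearest is Node 1
(35, 7) — d to each: Node 1:25, Node 2:7, Node 3:20 → nearest is Node 2
(4, 18) — d to each: Node 1:15, Node 2:24, Node 3:18 → nearest is Node 1
(29, 37) — d to each: Node 1:34, Node 2:28, Node 3:37 → nearest is Node 2
4 of the 7 points have Node 1 as nearest.

4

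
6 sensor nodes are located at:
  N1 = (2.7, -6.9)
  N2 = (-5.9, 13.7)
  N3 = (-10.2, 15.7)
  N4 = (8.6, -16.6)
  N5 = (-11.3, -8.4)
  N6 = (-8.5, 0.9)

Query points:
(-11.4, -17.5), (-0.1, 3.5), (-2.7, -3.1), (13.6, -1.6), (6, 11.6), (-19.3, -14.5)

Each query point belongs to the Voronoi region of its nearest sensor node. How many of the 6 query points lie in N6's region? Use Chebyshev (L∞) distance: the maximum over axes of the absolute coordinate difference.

(-11.4, -17.5) — d to each: N1:14.1, N2:31.2, N3:33.2, N4:20, N5:9.1, N6:18.4 → nearest is N5
(-0.1, 3.5) — d to each: N1:10.4, N2:10.2, N3:12.2, N4:20.1, N5:11.9, N6:8.4 → nearest is N6
(-2.7, -3.1) — d to each: N1:5.4, N2:16.8, N3:18.8, N4:13.5, N5:8.6, N6:5.8 → nearest is N1
(13.6, -1.6) — d to each: N1:10.9, N2:19.5, N3:23.8, N4:15, N5:24.9, N6:22.1 → nearest is N1
(6, 11.6) — d to each: N1:18.5, N2:11.9, N3:16.2, N4:28.2, N5:20, N6:14.5 → nearest is N2
(-19.3, -14.5) — d to each: N1:22, N2:28.2, N3:30.2, N4:27.9, N5:8, N6:15.4 → nearest is N5
1 of the 6 points has N6 as nearest.

1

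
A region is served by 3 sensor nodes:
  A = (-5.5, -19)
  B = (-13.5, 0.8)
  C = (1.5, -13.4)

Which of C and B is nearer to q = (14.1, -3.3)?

C

Compare squared distances:
|qC|² = (14.1−1.5)² + (-3.3−(-13.4))² = 158.76 + 102.01 = 260.77
|qB|² = (14.1−(-13.5))² + (-3.3−0.8)² = 761.76 + 16.81 = 778.57
260.77 < 778.57, so C is closer.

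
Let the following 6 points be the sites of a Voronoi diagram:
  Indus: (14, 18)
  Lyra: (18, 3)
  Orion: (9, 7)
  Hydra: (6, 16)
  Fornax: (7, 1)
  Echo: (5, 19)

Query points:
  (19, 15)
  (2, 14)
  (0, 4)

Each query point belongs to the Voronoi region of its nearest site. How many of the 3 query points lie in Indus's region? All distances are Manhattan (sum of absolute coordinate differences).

(19, 15) — d to each: Indus:8, Lyra:13, Orion:18, Hydra:14, Fornax:26, Echo:18 → nearest is Indus
(2, 14) — d to each: Indus:16, Lyra:27, Orion:14, Hydra:6, Fornax:18, Echo:8 → nearest is Hydra
(0, 4) — d to each: Indus:28, Lyra:19, Orion:12, Hydra:18, Fornax:10, Echo:20 → nearest is Fornax
1 of the 3 points has Indus as nearest.

1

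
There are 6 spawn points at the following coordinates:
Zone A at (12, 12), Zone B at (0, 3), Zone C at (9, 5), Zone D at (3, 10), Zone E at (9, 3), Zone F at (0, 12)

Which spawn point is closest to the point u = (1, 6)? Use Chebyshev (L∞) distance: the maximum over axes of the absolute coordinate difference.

d(u, Zone A) = max(11, 6) = 11
d(u, Zone B) = max(1, 3) = 3
d(u, Zone C) = max(8, 1) = 8
d(u, Zone D) = max(2, 4) = 4
d(u, Zone E) = max(8, 3) = 8
d(u, Zone F) = max(1, 6) = 6
Zone B is nearest.

Zone B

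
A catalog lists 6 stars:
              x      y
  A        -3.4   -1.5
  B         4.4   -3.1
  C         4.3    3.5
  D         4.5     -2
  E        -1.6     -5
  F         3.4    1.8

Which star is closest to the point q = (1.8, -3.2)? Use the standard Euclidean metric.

B

Squared Euclidean distances:
|qA|² = (1.8−(-3.4))² + (-3.2−(-1.5))² = 27.04 + 2.89 = 29.93
|qB|² = (1.8−4.4)² + (-3.2−(-3.1))² = 6.76 + 0.01 = 6.77
|qC|² = (1.8−4.3)² + (-3.2−3.5)² = 6.25 + 44.89 = 51.14
|qD|² = (1.8−4.5)² + (-3.2−(-2))² = 7.29 + 1.44 = 8.73
|qE|² = (1.8−(-1.6))² + (-3.2−(-5))² = 11.56 + 3.24 = 14.8
|qF|² = (1.8−3.4)² + (-3.2−1.8)² = 2.56 + 25 = 27.56
B is nearest.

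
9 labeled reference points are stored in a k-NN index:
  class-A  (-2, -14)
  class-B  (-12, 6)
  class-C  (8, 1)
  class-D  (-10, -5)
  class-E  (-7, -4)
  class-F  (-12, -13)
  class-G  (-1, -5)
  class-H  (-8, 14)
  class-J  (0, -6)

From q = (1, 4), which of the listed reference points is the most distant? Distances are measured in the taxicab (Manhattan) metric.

class-F

d(q, class-A) = |1−(-2)| + |4−(-14)| = 3 + 18 = 21
d(q, class-B) = |1−(-12)| + |4−6| = 13 + 2 = 15
d(q, class-C) = |1−8| + |4−1| = 7 + 3 = 10
d(q, class-D) = |1−(-10)| + |4−(-5)| = 11 + 9 = 20
d(q, class-E) = |1−(-7)| + |4−(-4)| = 8 + 8 = 16
d(q, class-F) = |1−(-12)| + |4−(-13)| = 13 + 17 = 30
d(q, class-G) = |1−(-1)| + |4−(-5)| = 2 + 9 = 11
d(q, class-H) = |1−(-8)| + |4−14| = 9 + 10 = 19
d(q, class-J) = |1−0| + |4−(-6)| = 1 + 10 = 11
The largest is to class-F.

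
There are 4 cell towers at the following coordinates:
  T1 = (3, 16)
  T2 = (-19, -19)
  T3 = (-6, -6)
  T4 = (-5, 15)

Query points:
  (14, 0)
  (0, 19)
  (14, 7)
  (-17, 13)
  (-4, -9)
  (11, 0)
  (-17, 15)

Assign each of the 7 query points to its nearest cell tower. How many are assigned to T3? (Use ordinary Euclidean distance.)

(14, 0) — d² to each: T1:377, T2:1450, T3:436, T4:586 → nearest is T1
(0, 19) — d² to each: T1:18, T2:1805, T3:661, T4:41 → nearest is T1
(14, 7) — d² to each: T1:202, T2:1765, T3:569, T4:425 → nearest is T1
(-17, 13) — d² to each: T1:409, T2:1028, T3:482, T4:148 → nearest is T4
(-4, -9) — d² to each: T1:674, T2:325, T3:13, T4:577 → nearest is T3
(11, 0) — d² to each: T1:320, T2:1261, T3:325, T4:481 → nearest is T1
(-17, 15) — d² to each: T1:401, T2:1160, T3:562, T4:144 → nearest is T4
1 of the 7 points has T3 as nearest.

1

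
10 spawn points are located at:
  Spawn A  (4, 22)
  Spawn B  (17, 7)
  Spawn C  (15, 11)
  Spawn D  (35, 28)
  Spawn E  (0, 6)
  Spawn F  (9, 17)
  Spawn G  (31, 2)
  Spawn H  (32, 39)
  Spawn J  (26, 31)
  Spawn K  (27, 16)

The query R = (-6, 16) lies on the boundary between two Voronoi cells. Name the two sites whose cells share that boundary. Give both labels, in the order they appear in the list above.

Spawn A and Spawn E

Squared distances from R to each site:
d²(R, Spawn A) = (-6−4)² + (16−22)² = 100 + 36 = 136
d²(R, Spawn B) = (-6−17)² + (16−7)² = 529 + 81 = 610
d²(R, Spawn C) = (-6−15)² + (16−11)² = 441 + 25 = 466
d²(R, Spawn D) = (-6−35)² + (16−28)² = 1681 + 144 = 1825
d²(R, Spawn E) = (-6−0)² + (16−6)² = 36 + 100 = 136
d²(R, Spawn F) = (-6−9)² + (16−17)² = 225 + 1 = 226
d²(R, Spawn G) = (-6−31)² + (16−2)² = 1369 + 196 = 1565
d²(R, Spawn H) = (-6−32)² + (16−39)² = 1444 + 529 = 1973
d²(R, Spawn J) = (-6−26)² + (16−31)² = 1024 + 225 = 1249
d²(R, Spawn K) = (-6−27)² + (16−16)² = 1089 + 0 = 1089
R is equidistant from Spawn A and Spawn E (both at squared distance 136), and every other site is strictly farther — so R lies on the Spawn A–Spawn E Voronoi edge.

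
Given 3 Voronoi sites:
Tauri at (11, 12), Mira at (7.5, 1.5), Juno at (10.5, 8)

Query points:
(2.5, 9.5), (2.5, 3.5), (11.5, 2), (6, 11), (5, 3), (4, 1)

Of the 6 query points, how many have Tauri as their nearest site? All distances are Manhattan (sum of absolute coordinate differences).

(2.5, 9.5) — d to each: Tauri:11, Mira:13, Juno:9.5 → nearest is Juno
(2.5, 3.5) — d to each: Tauri:17, Mira:7, Juno:12.5 → nearest is Mira
(11.5, 2) — d to each: Tauri:10.5, Mira:4.5, Juno:7 → nearest is Mira
(6, 11) — d to each: Tauri:6, Mira:11, Juno:7.5 → nearest is Tauri
(5, 3) — d to each: Tauri:15, Mira:4, Juno:10.5 → nearest is Mira
(4, 1) — d to each: Tauri:18, Mira:4, Juno:13.5 → nearest is Mira
1 of the 6 points has Tauri as nearest.

1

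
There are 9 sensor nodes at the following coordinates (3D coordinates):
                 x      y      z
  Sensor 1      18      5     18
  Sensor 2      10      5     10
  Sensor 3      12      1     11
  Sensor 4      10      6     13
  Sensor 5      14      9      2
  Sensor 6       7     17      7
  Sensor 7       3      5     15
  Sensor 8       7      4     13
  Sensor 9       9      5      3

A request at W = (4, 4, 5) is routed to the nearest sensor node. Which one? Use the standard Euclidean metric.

Squared Euclidean distances:
d²(W, Sensor 1) = 196 + 1 + 169 = 366
d²(W, Sensor 2) = 36 + 1 + 25 = 62
d²(W, Sensor 3) = 64 + 9 + 36 = 109
d²(W, Sensor 4) = 36 + 4 + 64 = 104
d²(W, Sensor 5) = 100 + 25 + 9 = 134
d²(W, Sensor 6) = 9 + 169 + 4 = 182
d²(W, Sensor 7) = 1 + 1 + 100 = 102
d²(W, Sensor 8) = 9 + 0 + 64 = 73
d²(W, Sensor 9) = 25 + 1 + 4 = 30
Minimum is at Sensor 9.

Sensor 9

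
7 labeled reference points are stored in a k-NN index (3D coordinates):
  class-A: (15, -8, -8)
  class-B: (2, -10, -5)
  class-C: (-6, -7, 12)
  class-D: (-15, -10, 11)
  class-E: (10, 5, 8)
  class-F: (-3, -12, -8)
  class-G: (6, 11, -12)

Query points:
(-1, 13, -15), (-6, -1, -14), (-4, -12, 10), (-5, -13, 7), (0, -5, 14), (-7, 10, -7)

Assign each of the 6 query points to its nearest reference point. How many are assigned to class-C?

3

(-1, 13, -15) — d² to each: class-A:746, class-B:638, class-C:1154, class-D:1401, class-E:714, class-F:678, class-G:62 → nearest is class-G
(-6, -1, -14) — d² to each: class-A:526, class-B:226, class-C:712, class-D:787, class-E:776, class-F:166, class-G:292 → nearest is class-F
(-4, -12, 10) — d² to each: class-A:701, class-B:265, class-C:33, class-D:126, class-E:489, class-F:325, class-G:1113 → nearest is class-C
(-5, -13, 7) — d² to each: class-A:650, class-B:202, class-C:62, class-D:125, class-E:550, class-F:230, class-G:1058 → nearest is class-C
(0, -5, 14) — d² to each: class-A:718, class-B:390, class-C:44, class-D:259, class-E:236, class-F:542, class-G:968 → nearest is class-C
(-7, 10, -7) — d² to each: class-A:809, class-B:485, class-C:651, class-D:788, class-E:539, class-F:501, class-G:195 → nearest is class-G
3 of the 6 points have class-C as nearest.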